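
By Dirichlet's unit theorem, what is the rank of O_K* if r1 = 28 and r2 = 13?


By Dirichlet's unit theorem:
rank = r1 + r2 - 1
= 28 + 13 - 1
= 40

40


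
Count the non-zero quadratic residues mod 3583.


For prime p, the number of non-zero quadratic residues is (p-1)/2.
= (3583-1)/2
= 1791

1791


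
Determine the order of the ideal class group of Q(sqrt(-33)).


K = Q(sqrt(-33)). d mod 4 = 3, so D = disc(K) = 4d = -132
h(K) equals the number of primitive reduced positive-definite forms (a, b, c) = a*x^2 + b*x*y + c*y^2 with b^2 - 4ac = D,
where reduced means |b| <= a <= c, with b >= 0 whenever |b| = a or a = c, and primitive means gcd(a, b, c) = 1.
Reduced forces 3a^2 <= |D| = 132, so 1 <= a <= 6; b must have the parity of D, and c = (b^2 - D)/(4a) must be an integer >= a.
Enumerate a = 1..6, b in [-a, a]:
  a=1: (1, 0, 33)  [1]
  a=2: (2, 2, 17)  [1]
  a=3: (3, 0, 11)  [1]
  a=4..5: none
  a=6: (6, 6, 7)  [1]
Total reduced forms: 1 + 1 + 1 + 1 = 4
h = 4

4


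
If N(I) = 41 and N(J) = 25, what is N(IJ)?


N(IJ) = N(I) * N(J)
= 41 * 25
= 1025

1025


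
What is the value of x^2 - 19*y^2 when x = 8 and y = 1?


x^2 - d*y^2
= 8^2 - 19*1^2
= 64 - 19
= 45

45


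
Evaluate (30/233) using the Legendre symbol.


p = 233 is prime, so compute (30/233) with the reciprocity algorithm (Jacobi-symbol steps: pull out 2s via (2/n), flip via reciprocity, reduce):
  pull out 2: (2/233) = +1  (since 233 mod 8 = 1)
  reciprocity: (15/233) -> +(233/15)
  reduce: (8/15)
  pull out 2: (2/15) = +1  (since 15 mod 8 = 7)
  pull out 2: (2/15) = +1  (since 15 mod 8 = 7)
  pull out 2: (2/15) = +1  (since 15 mod 8 = 7)
  (1/15) = 1
Product of signs = 1
(30/233) = 1

1


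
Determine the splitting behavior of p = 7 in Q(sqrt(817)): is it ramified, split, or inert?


K = Q(sqrt(817)). Since d mod 4 = 1, disc(K) = 817.
Check p | disc: 817 mod 7 = 5.
p does not divide disc. Compute Legendre symbol (d/p):
5^((7-1)/2) mod 7 = -1
(d/p) = -1, so p is inert: (p) stays prime with e=1, f=2, g=1.
Therefore p is inert.

inert


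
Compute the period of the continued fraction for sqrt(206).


Run the CF algorithm for sqrt(206).
a_0 = floor(sqrt(206)) = 14; set m_0=0, q_0=1.
Recurrence: m' = q*a - m,  q' = (d - m'^2)/q,  a' = floor((a_0 + m')/q').
  step 1: m=14, q=10, a=2
  step 2: m=6, q=17, a=1
  step 3: m=11, q=5, a=5
  step 4: m=14, q=2, a=14
  step 5: m=14, q=5, a=5
  step 6: m=11, q=17, a=1
  step 7: m=6, q=10, a=2
  step 8: m=14, q=1, a=28
a_8 = 2*a_0 = 28, so the period closes here.
sqrt(206) = [14; 2, 1, 5, 14, 5, 1, 2, 28]
Period length = 8

8


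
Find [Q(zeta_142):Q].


The degree equals Euler's totient phi(142).
142 = 2 * 71
phi(142) = 70

70


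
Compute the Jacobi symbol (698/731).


Compute (698/731) via quadratic reciprocity:
  pull out 2: (2/731) = -1  (since 731 mod 8 = 3)
  reciprocity: (349/731) -> +(731/349)
  reduce: (33/349)
  reciprocity: (33/349) -> +(349/33)
  reduce: (19/33)
  reciprocity: (19/33) -> +(33/19)
  reduce: (14/19)
  pull out 2: (2/19) = -1  (since 19 mod 8 = 3)
  reciprocity: (7/19) -> -(19/7)
  reduce: (5/7)
  reciprocity: (5/7) -> +(7/5)
  reduce: (2/5)
  pull out 2: (2/5) = -1  (since 5 mod 8 = 5)
  (1/5) = 1
Product of signs = 1

1


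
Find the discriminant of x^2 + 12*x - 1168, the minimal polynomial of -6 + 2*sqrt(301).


The element -6 + 2*sqrt(301) has minimal polynomial:
x^2 + 12*x - 1168
Discriminant = (12)^2 - 4*(-1168)
= 144 + 4672
= 4816

4816


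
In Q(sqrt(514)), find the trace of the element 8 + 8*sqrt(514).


Tr(a + b*sqrt(d)) = (a + b*sqrt(d)) + (a - b*sqrt(d)) = 2a
= 2 * (8)
= 16

16


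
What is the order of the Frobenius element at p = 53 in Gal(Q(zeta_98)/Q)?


The Frobenius at p in Gal(Q(zeta_n)/Q) = (Z/nZ)* is the class of p, so its order is ord_98(53), the smallest k >= 1 with 53^k = 1 mod 98.
n = 98 = 2 * 7^2, phi(98) = 42; the order divides phi(n).
Divisors of 42: 1, 2, 3, 6, 7, 14, 21, 42
Repeated squaring mod 98: 53^1 = 53, 53^2 = 65, 53^4 = 11, 53^8 = 23, 53^16 = 39, 53^32 = 51
Test divisors in increasing order:
  k=1: 53^1 = 53 mod 98
  k=2: 53^2 = 65 mod 98
  k=3: 53^3 = 65 * 53 = 15 mod 98
  k=6: 53^6 = 11 * 65 = 29 mod 98
  k=7: 53^7 = 11 * 65 * 53 = 67 mod 98
  k=14: 53^14 = 23 * 11 * 65 = 79 mod 98
  k=21: 53^21 = 39 * 11 * 53 = 1 mod 98  <- first divisor giving 1
Order = 21

21


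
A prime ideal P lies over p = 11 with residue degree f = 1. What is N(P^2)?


N(P^a) = p^(a*f)
= 11^(2*1)
= 11^2
= 121

121


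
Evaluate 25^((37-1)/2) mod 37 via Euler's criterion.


p = 37 is prime and the exponent is (p-1)/2 = 18, so by Euler's criterion 25^18 = (25/37) = +1 or -1 mod 37.
Compute by square-and-multiply:
  18 = 16 + 2 (binary 10010)
  Repeated squaring mod 37: 25^1 = 25, 25^2 = 33, 25^4 = 16, 25^8 = 34, 25^16 = 9
  25^18 = 25^16 * 25^2 = 9 * 33 mod 37
    9 * 33 = 297 = 1 mod 37
  25^18 = 1 mod 37
Result 1: 25 is a quadratic residue mod 37.
25^18 mod 37 = 1

1


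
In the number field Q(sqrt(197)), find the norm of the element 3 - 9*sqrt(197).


N(a + b*sqrt(d)) = a^2 - d*b^2
= (3)^2 - (197)*(-9)^2
= 9 - 15957
= -15948

-15948


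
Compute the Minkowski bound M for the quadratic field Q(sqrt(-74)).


d = -74, d mod 4 = 2, so disc(K) = 4d = -296; |disc(K)| = 296
Imaginary quadratic field, so n = 2, s = r2 = 1, r1 = 0
M = (n!/n^n) * (4/pi)^s * sqrt(|disc(K)|) = (2!/2^2) * (4/pi)^1 * sqrt(296)
= 0.5 * 1.273240 * 17.204651
= 10.9528

10.9528


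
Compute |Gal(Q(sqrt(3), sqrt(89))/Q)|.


The 2 square roots of distinct primes are multiplicatively independent over Q,
so [K:Q] = 2^2 and Gal(K/Q) is isomorphic to (Z/2Z)^2.
|Gal| = 2^2 = 4

4


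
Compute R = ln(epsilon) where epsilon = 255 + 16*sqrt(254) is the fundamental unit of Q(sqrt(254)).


epsilon = 255 + 16*sqrt(254)
= 509.9980
R = ln(509.9980)
= 6.2344

6.2344


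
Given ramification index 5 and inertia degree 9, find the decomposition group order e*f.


|D_P| = e * f
= 5 * 9
= 45

45


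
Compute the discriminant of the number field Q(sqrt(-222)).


For K = Q(sqrt(d)) with d squarefree: disc(K) = d if d = 1 mod 4, and disc(K) = 4d if d = 2 or 3 mod 4.
Here d = -222, and d mod 4 = 2.
d = 2 mod 4, not 1 (O_K = Z[sqrt(d)]), so disc(K) = 4d = 4 * (-222) = -888

-888


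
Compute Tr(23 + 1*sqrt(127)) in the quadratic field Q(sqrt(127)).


Tr(a + b*sqrt(d)) = (a + b*sqrt(d)) + (a - b*sqrt(d)) = 2a
= 2 * (23)
= 46

46


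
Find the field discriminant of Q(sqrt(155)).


For K = Q(sqrt(d)) with d squarefree: disc(K) = d if d = 1 mod 4, and disc(K) = 4d if d = 2 or 3 mod 4.
Here d = 155, and d mod 4 = 3.
d = 3 mod 4, not 1 (O_K = Z[sqrt(d)]), so disc(K) = 4d = 4 * (155) = 620

620


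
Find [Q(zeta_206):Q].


The degree equals Euler's totient phi(206).
206 = 2 * 103
phi(206) = 102

102


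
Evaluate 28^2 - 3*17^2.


x^2 - d*y^2
= 28^2 - 3*17^2
= 784 - 867
= -83

-83


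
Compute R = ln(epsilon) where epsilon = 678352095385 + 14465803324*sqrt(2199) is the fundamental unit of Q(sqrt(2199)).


epsilon = 678352095385 + 14465803324*sqrt(2199)
= 1.3567e+12
R = ln(1.3567e+12)
= 27.9361

27.9361


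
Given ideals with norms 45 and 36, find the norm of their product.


N(IJ) = N(I) * N(J)
= 45 * 36
= 1620

1620


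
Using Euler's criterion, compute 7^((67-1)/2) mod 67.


p = 67 is prime and the exponent is (p-1)/2 = 33, so by Euler's criterion 7^33 = (7/67) = +1 or -1 mod 67.
Compute by square-and-multiply:
  33 = 32 + 1 (binary 100001)
  Repeated squaring mod 67: 7^1 = 7, 7^2 = 49, 7^4 = 56, 7^8 = 54, 7^16 = 35, 7^32 = 19
  7^33 = 7^32 * 7^1 = 19 * 7 mod 67
    19 * 7 = 133 = 66 mod 67
  7^33 = 66 mod 67
Result 66 = p - 1 = -1 mod 67: 7 is a quadratic non-residue mod 67. As a residue in [0, p-1] the value is 66.
7^33 mod 67 = 66

66


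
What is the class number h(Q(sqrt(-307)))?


K = Q(sqrt(-307)). d mod 4 = 1, so D = disc(K) = d = -307
h(K) equals the number of primitive reduced positive-definite forms (a, b, c) = a*x^2 + b*x*y + c*y^2 with b^2 - 4ac = D,
where reduced means |b| <= a <= c, with b >= 0 whenever |b| = a or a = c, and primitive means gcd(a, b, c) = 1.
Reduced forces 3a^2 <= |D| = 307, so 1 <= a <= 10; b must have the parity of D, and c = (b^2 - D)/(4a) must be an integer >= a.
Enumerate a = 1..10, b in [-a, a]:
  a=1: (1, 1, 77)  [1]
  a=2..6: none
  a=7: (7, -1, 11), (7, 1, 11)  [2]
  a=8..10: none
Total reduced forms: 1 + 2 = 3
h = 3

3


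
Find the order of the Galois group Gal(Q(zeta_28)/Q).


|Gal(Q(zeta_28)/Q)| = phi(28)
= 12

12


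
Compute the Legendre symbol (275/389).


p = 389 is prime, so compute (275/389) with the reciprocity algorithm (Jacobi-symbol steps: pull out 2s via (2/n), flip via reciprocity, reduce):
  reciprocity: (275/389) -> +(389/275)
  reduce: (114/275)
  pull out 2: (2/275) = -1  (since 275 mod 8 = 3)
  reciprocity: (57/275) -> +(275/57)
  reduce: (47/57)
  reciprocity: (47/57) -> +(57/47)
  reduce: (10/47)
  pull out 2: (2/47) = +1  (since 47 mod 8 = 7)
  reciprocity: (5/47) -> +(47/5)
  reduce: (2/5)
  pull out 2: (2/5) = -1  (since 5 mod 8 = 5)
  (1/5) = 1
Product of signs = 1
(275/389) = 1

1


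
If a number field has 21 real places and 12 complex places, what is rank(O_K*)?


By Dirichlet's unit theorem:
rank = r1 + r2 - 1
= 21 + 12 - 1
= 32

32


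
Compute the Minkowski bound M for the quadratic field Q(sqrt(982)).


d = 982, d mod 4 = 2, so disc(K) = 4d = 3928; |disc(K)| = 3928
Real quadratic field, so n = 2, s = r2 = 0, r1 = 2
M = (n!/n^n) * (4/pi)^s * sqrt(|disc(K)|) = (2!/2^2) * (4/pi)^0 * sqrt(3928)
= 0.5 * 1.000000 * 62.673758
= 31.3369

31.3369


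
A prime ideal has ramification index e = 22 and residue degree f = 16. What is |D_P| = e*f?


|D_P| = e * f
= 22 * 16
= 352

352


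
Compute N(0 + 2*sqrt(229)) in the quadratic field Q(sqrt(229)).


N(a + b*sqrt(d)) = a^2 - d*b^2
= (0)^2 - (229)*(2)^2
= 0 - 916
= -916

-916


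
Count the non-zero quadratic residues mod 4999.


For prime p, the number of non-zero quadratic residues is (p-1)/2.
= (4999-1)/2
= 2499

2499


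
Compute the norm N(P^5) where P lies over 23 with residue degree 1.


N(P^a) = p^(a*f)
= 23^(5*1)
= 23^5
= 6436343

6436343


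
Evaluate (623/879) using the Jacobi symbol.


Compute (623/879) via quadratic reciprocity:
  reciprocity: (623/879) -> -(879/623)
  reduce: (256/623)
  pull out 2: (2/623) = +1  (since 623 mod 8 = 7)
  pull out 2: (2/623) = +1  (since 623 mod 8 = 7)
  pull out 2: (2/623) = +1  (since 623 mod 8 = 7)
  pull out 2: (2/623) = +1  (since 623 mod 8 = 7)
  pull out 2: (2/623) = +1  (since 623 mod 8 = 7)
  pull out 2: (2/623) = +1  (since 623 mod 8 = 7)
  pull out 2: (2/623) = +1  (since 623 mod 8 = 7)
  pull out 2: (2/623) = +1  (since 623 mod 8 = 7)
  (1/623) = 1
Product of signs = -1

-1


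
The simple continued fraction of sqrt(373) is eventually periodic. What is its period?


Run the CF algorithm for sqrt(373).
a_0 = floor(sqrt(373)) = 19; set m_0=0, q_0=1.
Recurrence: m' = q*a - m,  q' = (d - m'^2)/q,  a' = floor((a_0 + m')/q').
  step 1: m=19, q=12, a=3
  step 2: m=17, q=7, a=5
  step 3: m=18, q=7, a=5
  step 4: m=17, q=12, a=3
  step 5: m=19, q=1, a=38
a_5 = 2*a_0 = 38, so the period closes here.
sqrt(373) = [19; 3, 5, 5, 3, 38]
Period length = 5

5


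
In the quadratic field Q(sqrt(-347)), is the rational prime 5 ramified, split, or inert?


K = Q(sqrt(-347)). Since d mod 4 = 1, disc(K) = -347.
Check p | disc: -347 mod 5 = 3.
p does not divide disc. Compute Legendre symbol (d/p):
3^((5-1)/2) mod 5 = -1
(d/p) = -1, so p is inert: (p) stays prime with e=1, f=2, g=1.
Therefore p is inert.

inert


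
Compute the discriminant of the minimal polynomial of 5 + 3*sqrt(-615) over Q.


The element 5 + 3*sqrt(-615) has minimal polynomial:
x^2 - 10*x + 5560
Discriminant = (-10)^2 - 4*(5560)
= 100 - 22240
= -22140

-22140


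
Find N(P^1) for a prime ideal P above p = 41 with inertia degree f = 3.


N(P^a) = p^(a*f)
= 41^(1*3)
= 41^3
= 68921

68921


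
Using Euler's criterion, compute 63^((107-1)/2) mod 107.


p = 107 is prime and the exponent is (p-1)/2 = 53, so by Euler's criterion 63^53 = (63/107) = +1 or -1 mod 107.
Compute by square-and-multiply:
  53 = 32 + 16 + 4 + 1 (binary 110101)
  Repeated squaring mod 107: 63^1 = 63, 63^2 = 10, 63^4 = 100, 63^8 = 49, 63^16 = 47, 63^32 = 69
  63^53 = 63^32 * 63^16 * 63^4 * 63^1 = 69 * 47 * 100 * 63 mod 107
    69 * 47 = 3243 = 33 mod 107
    33 * 100 = 3300 = 90 mod 107
    90 * 63 = 5670 = 106 mod 107
  63^53 = 106 mod 107
Result 106 = p - 1 = -1 mod 107: 63 is a quadratic non-residue mod 107. As a residue in [0, p-1] the value is 106.
63^53 mod 107 = 106

106


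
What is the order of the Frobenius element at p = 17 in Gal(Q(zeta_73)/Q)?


The Frobenius at p in Gal(Q(zeta_n)/Q) = (Z/nZ)* is the class of p, so its order is ord_73(17), the smallest k >= 1 with 17^k = 1 mod 73.
n = 73 = 73, phi(73) = 72; the order divides phi(n).
Divisors of 72: 1, 2, 3, 4, 6, 8, 9, 12, 18, 24, 36, 72
Repeated squaring mod 73: 17^1 = 17, 17^2 = 70, 17^4 = 9, 17^8 = 8, 17^16 = 64, 17^32 = 8, 17^64 = 64
Test divisors in increasing order:
  k=1: 17^1 = 17 mod 73
  k=2: 17^2 = 70 mod 73
  k=3: 17^3 = 70 * 17 = 22 mod 73
  k=4: 17^4 = 9 mod 73
  k=6: 17^6 = 9 * 70 = 46 mod 73
  k=8: 17^8 = 8 mod 73
  k=9: 17^9 = 8 * 17 = 63 mod 73
  k=12: 17^12 = 8 * 9 = 72 mod 73
  k=18: 17^18 = 64 * 70 = 27 mod 73
  k=24: 17^24 = 64 * 8 = 1 mod 73  <- first divisor giving 1
Order = 24

24


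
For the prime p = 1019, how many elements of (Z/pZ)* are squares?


For prime p, the number of non-zero quadratic residues is (p-1)/2.
= (1019-1)/2
= 509

509


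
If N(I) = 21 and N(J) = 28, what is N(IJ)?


N(IJ) = N(I) * N(J)
= 21 * 28
= 588

588


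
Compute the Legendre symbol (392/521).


p = 521 is prime, so compute (392/521) with the reciprocity algorithm (Jacobi-symbol steps: pull out 2s via (2/n), flip via reciprocity, reduce):
  pull out 2: (2/521) = +1  (since 521 mod 8 = 1)
  pull out 2: (2/521) = +1  (since 521 mod 8 = 1)
  pull out 2: (2/521) = +1  (since 521 mod 8 = 1)
  reciprocity: (49/521) -> +(521/49)
  reduce: (31/49)
  reciprocity: (31/49) -> +(49/31)
  reduce: (18/31)
  pull out 2: (2/31) = +1  (since 31 mod 8 = 7)
  reciprocity: (9/31) -> +(31/9)
  reduce: (4/9)
  pull out 2: (2/9) = +1  (since 9 mod 8 = 1)
  pull out 2: (2/9) = +1  (since 9 mod 8 = 1)
  (1/9) = 1
Product of signs = 1
(392/521) = 1

1


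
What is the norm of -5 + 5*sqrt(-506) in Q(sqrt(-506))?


N(a + b*sqrt(d)) = a^2 - d*b^2
= (-5)^2 - (-506)*(5)^2
= 25 + 12650
= 12675

12675


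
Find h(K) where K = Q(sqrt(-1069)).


K = Q(sqrt(-1069)). d mod 4 = 3, so D = disc(K) = 4d = -4276
h(K) equals the number of primitive reduced positive-definite forms (a, b, c) = a*x^2 + b*x*y + c*y^2 with b^2 - 4ac = D,
where reduced means |b| <= a <= c, with b >= 0 whenever |b| = a or a = c, and primitive means gcd(a, b, c) = 1.
Reduced forces 3a^2 <= |D| = 4276, so 1 <= a <= 37; b must have the parity of D, and c = (b^2 - D)/(4a) must be an integer >= a.
Enumerate a = 1..37, b in [-a, a]:
  a=1: (1, 0, 1069)  [1]
  a=2: (2, 2, 535)  [1]
  a=3..4: none
  a=5: (5, -2, 214), (5, 2, 214)  [2]
  a=6: none
  a=7: (7, -6, 154), (7, 6, 154)  [2]
  a=8..9: none
  a=10: (10, -2, 107), (10, 2, 107)  [2]
  a=11: (11, -6, 98), (11, 6, 98)  [2]
  a=12: none
  a=13: (13, -12, 85), (13, 12, 85)  [2]
  a=14: (14, -6, 77), (14, 6, 77)  [2]
  a=15..16: none
  a=17: (17, -12, 65), (17, 12, 65)  [2]
  a=18..21: none
  a=22: (22, -6, 49), (22, 6, 49)  [2]
  a=23: (23, -18, 50), (23, 18, 50)  [2]
  a=24: none
  a=25: (25, -18, 46), (25, 18, 46)  [2]
  a=26: (26, -14, 43), (26, 14, 43)  [2]
  a=27..28: none
  a=29: (29, -4, 37), (29, 4, 37)  [2]
  a=30: none
  a=31: (31, -8, 35), (31, 8, 35)  [2]
  a=32..33: none
  a=34: (34, -22, 35), (34, 22, 35)  [2]
  a=35..37: none
Total reduced forms: 1 + 1 + 2 + 2 + 2 + 2 + 2 + 2 + 2 + 2 + 2 + 2 + 2 + 2 + 2 + 2 = 30
h = 30

30


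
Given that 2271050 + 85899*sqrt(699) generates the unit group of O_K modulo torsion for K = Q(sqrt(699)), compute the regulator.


epsilon = 2271050 + 85899*sqrt(699)
= 4.5421e+06
R = ln(4.5421e+06)
= 15.3289

15.3289


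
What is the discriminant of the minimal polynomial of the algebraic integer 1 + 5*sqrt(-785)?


The element 1 + 5*sqrt(-785) has minimal polynomial:
x^2 - 2*x + 19626
Discriminant = (-2)^2 - 4*(19626)
= 4 - 78504
= -78500

-78500


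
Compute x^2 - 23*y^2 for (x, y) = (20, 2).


x^2 - d*y^2
= 20^2 - 23*2^2
= 400 - 92
= 308

308


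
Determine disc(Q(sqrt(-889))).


For K = Q(sqrt(d)) with d squarefree: disc(K) = d if d = 1 mod 4, and disc(K) = 4d if d = 2 or 3 mod 4.
Here d = -889, and d mod 4 = 3.
d = 3 mod 4, not 1 (O_K = Z[sqrt(d)]), so disc(K) = 4d = 4 * (-889) = -3556

-3556


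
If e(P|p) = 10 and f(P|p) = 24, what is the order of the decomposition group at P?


|D_P| = e * f
= 10 * 24
= 240

240


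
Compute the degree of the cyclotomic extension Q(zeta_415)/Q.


The degree equals Euler's totient phi(415).
415 = 5 * 83
phi(415) = 328

328


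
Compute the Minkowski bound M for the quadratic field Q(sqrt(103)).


d = 103, d mod 4 = 3, so disc(K) = 4d = 412; |disc(K)| = 412
Real quadratic field, so n = 2, s = r2 = 0, r1 = 2
M = (n!/n^n) * (4/pi)^s * sqrt(|disc(K)|) = (2!/2^2) * (4/pi)^0 * sqrt(412)
= 0.5 * 1.000000 * 20.297783
= 10.1489

10.1489


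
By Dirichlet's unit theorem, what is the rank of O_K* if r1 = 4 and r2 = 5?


By Dirichlet's unit theorem:
rank = r1 + r2 - 1
= 4 + 5 - 1
= 8

8


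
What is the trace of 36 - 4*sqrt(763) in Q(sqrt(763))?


Tr(a + b*sqrt(d)) = (a + b*sqrt(d)) + (a - b*sqrt(d)) = 2a
= 2 * (36)
= 72

72


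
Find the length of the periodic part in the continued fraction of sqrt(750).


Run the CF algorithm for sqrt(750).
a_0 = floor(sqrt(750)) = 27; set m_0=0, q_0=1.
Recurrence: m' = q*a - m,  q' = (d - m'^2)/q,  a' = floor((a_0 + m')/q').
  step 1: m=27, q=21, a=2
  step 2: m=15, q=25, a=1
  step 3: m=10, q=26, a=1
  step 4: m=16, q=19, a=2
  step 5: m=22, q=14, a=3
  step 6: m=20, q=25, a=1
  step 7: m=5, q=29, a=1
  step 8: m=24, q=6, a=8
  step 9: m=24, q=29, a=1
  step 10: m=5, q=25, a=1
  step 11: m=20, q=14, a=3
  step 12: m=22, q=19, a=2
  step 13: m=16, q=26, a=1
  step 14: m=10, q=25, a=1
  step 15: m=15, q=21, a=2
  step 16: m=27, q=1, a=54
a_16 = 2*a_0 = 54, so the period closes here.
sqrt(750) = [27; 2, 1, 1, 2, 3, 1, 1, 8, 1, 1, 3, 2, 1, 1, 2, 54]
Period length = 16

16


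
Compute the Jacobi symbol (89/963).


Compute (89/963) via quadratic reciprocity:
  reciprocity: (89/963) -> +(963/89)
  reduce: (73/89)
  reciprocity: (73/89) -> +(89/73)
  reduce: (16/73)
  pull out 2: (2/73) = +1  (since 73 mod 8 = 1)
  pull out 2: (2/73) = +1  (since 73 mod 8 = 1)
  pull out 2: (2/73) = +1  (since 73 mod 8 = 1)
  pull out 2: (2/73) = +1  (since 73 mod 8 = 1)
  (1/73) = 1
Product of signs = 1

1


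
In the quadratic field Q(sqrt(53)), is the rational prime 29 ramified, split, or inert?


K = Q(sqrt(53)). Since d mod 4 = 1, disc(K) = 53.
Check p | disc: 53 mod 29 = 24.
p does not divide disc. Compute Legendre symbol (d/p):
24^((29-1)/2) mod 29 = 1
(d/p) = 1, so p splits: (p) = P*P' with e=1, f=1, g=2.
Therefore p is split.

split


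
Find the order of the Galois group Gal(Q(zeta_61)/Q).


|Gal(Q(zeta_61)/Q)| = phi(61)
= 60

60


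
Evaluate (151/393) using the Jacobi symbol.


Compute (151/393) via quadratic reciprocity:
  reciprocity: (151/393) -> +(393/151)
  reduce: (91/151)
  reciprocity: (91/151) -> -(151/91)
  reduce: (60/91)
  pull out 2: (2/91) = -1  (since 91 mod 8 = 3)
  pull out 2: (2/91) = -1  (since 91 mod 8 = 3)
  reciprocity: (15/91) -> -(91/15)
  reduce: (1/15)
  (1/15) = 1
Product of signs = 1

1


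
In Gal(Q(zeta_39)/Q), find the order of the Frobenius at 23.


The Frobenius at p in Gal(Q(zeta_n)/Q) = (Z/nZ)* is the class of p, so its order is ord_39(23), the smallest k >= 1 with 23^k = 1 mod 39.
n = 39 = 3 * 13, phi(39) = 24; the order divides phi(n).
Divisors of 24: 1, 2, 3, 4, 6, 8, 12, 24
Repeated squaring mod 39: 23^1 = 23, 23^2 = 22, 23^4 = 16, 23^8 = 22, 23^16 = 16
Test divisors in increasing order:
  k=1: 23^1 = 23 mod 39
  k=2: 23^2 = 22 mod 39
  k=3: 23^3 = 22 * 23 = 38 mod 39
  k=4: 23^4 = 16 mod 39
  k=6: 23^6 = 16 * 22 = 1 mod 39  <- first divisor giving 1
Order = 6

6


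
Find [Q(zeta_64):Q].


The degree equals Euler's totient phi(64).
64 = 2^6
phi(64) = 32

32


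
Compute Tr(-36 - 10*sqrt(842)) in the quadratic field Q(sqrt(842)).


Tr(a + b*sqrt(d)) = (a + b*sqrt(d)) + (a - b*sqrt(d)) = 2a
= 2 * (-36)
= -72

-72


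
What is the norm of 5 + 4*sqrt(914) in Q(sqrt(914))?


N(a + b*sqrt(d)) = a^2 - d*b^2
= (5)^2 - (914)*(4)^2
= 25 - 14624
= -14599

-14599


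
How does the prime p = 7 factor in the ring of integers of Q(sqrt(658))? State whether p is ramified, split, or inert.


K = Q(sqrt(658)). Since d mod 4 = 2, disc(K) = 2632.
Check p | disc: 2632 mod 7 = 0.
p divides disc, so p ramifies: (p) = P^2 with e=2, f=1, g=1.
Therefore p is ramified.

ramified


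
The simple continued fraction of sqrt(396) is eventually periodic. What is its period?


Run the CF algorithm for sqrt(396).
a_0 = floor(sqrt(396)) = 19; set m_0=0, q_0=1.
Recurrence: m' = q*a - m,  q' = (d - m'^2)/q,  a' = floor((a_0 + m')/q').
  step 1: m=19, q=35, a=1
  step 2: m=16, q=4, a=8
  step 3: m=16, q=35, a=1
  step 4: m=19, q=1, a=38
a_4 = 2*a_0 = 38, so the period closes here.
sqrt(396) = [19; 1, 8, 1, 38]
Period length = 4

4


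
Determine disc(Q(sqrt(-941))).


For K = Q(sqrt(d)) with d squarefree: disc(K) = d if d = 1 mod 4, and disc(K) = 4d if d = 2 or 3 mod 4.
Here d = -941, and d mod 4 = 3.
d = 3 mod 4, not 1 (O_K = Z[sqrt(d)]), so disc(K) = 4d = 4 * (-941) = -3764

-3764


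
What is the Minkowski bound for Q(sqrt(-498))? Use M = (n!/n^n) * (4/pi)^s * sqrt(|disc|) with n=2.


d = -498, d mod 4 = 2, so disc(K) = 4d = -1992; |disc(K)| = 1992
Imaginary quadratic field, so n = 2, s = r2 = 1, r1 = 0
M = (n!/n^n) * (4/pi)^s * sqrt(|disc(K)|) = (2!/2^2) * (4/pi)^1 * sqrt(1992)
= 0.5 * 1.273240 * 44.631827
= 28.4135

28.4135


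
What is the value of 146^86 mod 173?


p = 173 is prime and the exponent is (p-1)/2 = 86, so by Euler's criterion 146^86 = (146/173) = +1 or -1 mod 173.
Compute by square-and-multiply:
  86 = 64 + 16 + 4 + 2 (binary 1010110)
  Repeated squaring mod 173: 146^1 = 146, 146^2 = 37, 146^4 = 158, 146^8 = 52, 146^16 = 109, 146^32 = 117, 146^64 = 22
  146^86 = 146^64 * 146^16 * 146^4 * 146^2 = 22 * 109 * 158 * 37 mod 173
    22 * 109 = 2398 = 149 mod 173
    149 * 158 = 23542 = 14 mod 173
    14 * 37 = 518 = 172 mod 173
  146^86 = 172 mod 173
Result 172 = p - 1 = -1 mod 173: 146 is a quadratic non-residue mod 173. As a residue in [0, p-1] the value is 172.
146^86 mod 173 = 172

172


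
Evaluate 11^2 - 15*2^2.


x^2 - d*y^2
= 11^2 - 15*2^2
= 121 - 60
= 61

61


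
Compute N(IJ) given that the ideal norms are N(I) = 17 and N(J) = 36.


N(IJ) = N(I) * N(J)
= 17 * 36
= 612

612


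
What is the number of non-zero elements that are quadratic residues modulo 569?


For prime p, the number of non-zero quadratic residues is (p-1)/2.
= (569-1)/2
= 284

284


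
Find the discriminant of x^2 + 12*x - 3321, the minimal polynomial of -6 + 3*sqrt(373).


The element -6 + 3*sqrt(373) has minimal polynomial:
x^2 + 12*x - 3321
Discriminant = (12)^2 - 4*(-3321)
= 144 + 13284
= 13428

13428


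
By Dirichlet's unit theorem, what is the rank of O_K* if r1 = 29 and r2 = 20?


By Dirichlet's unit theorem:
rank = r1 + r2 - 1
= 29 + 20 - 1
= 48

48


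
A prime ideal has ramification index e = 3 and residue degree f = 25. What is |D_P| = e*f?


|D_P| = e * f
= 3 * 25
= 75

75


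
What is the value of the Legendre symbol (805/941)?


p = 941 is prime, so compute (805/941) with the reciprocity algorithm (Jacobi-symbol steps: pull out 2s via (2/n), flip via reciprocity, reduce):
  reciprocity: (805/941) -> +(941/805)
  reduce: (136/805)
  pull out 2: (2/805) = -1  (since 805 mod 8 = 5)
  pull out 2: (2/805) = -1  (since 805 mod 8 = 5)
  pull out 2: (2/805) = -1  (since 805 mod 8 = 5)
  reciprocity: (17/805) -> +(805/17)
  reduce: (6/17)
  pull out 2: (2/17) = +1  (since 17 mod 8 = 1)
  reciprocity: (3/17) -> +(17/3)
  reduce: (2/3)
  pull out 2: (2/3) = -1  (since 3 mod 8 = 3)
  (1/3) = 1
Product of signs = 1
(805/941) = 1

1


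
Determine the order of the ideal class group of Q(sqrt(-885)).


K = Q(sqrt(-885)). d mod 4 = 3, so D = disc(K) = 4d = -3540
h(K) equals the number of primitive reduced positive-definite forms (a, b, c) = a*x^2 + b*x*y + c*y^2 with b^2 - 4ac = D,
where reduced means |b| <= a <= c, with b >= 0 whenever |b| = a or a = c, and primitive means gcd(a, b, c) = 1.
Reduced forces 3a^2 <= |D| = 3540, so 1 <= a <= 34; b must have the parity of D, and c = (b^2 - D)/(4a) must be an integer >= a.
Enumerate a = 1..34, b in [-a, a]:
  a=1: (1, 0, 885)  [1]
  a=2: (2, 2, 443)  [1]
  a=3: (3, 0, 295)  [1]
  a=4: none
  a=5: (5, 0, 177)  [1]
  a=6: (6, 6, 149)  [1]
  a=7: (7, -4, 127), (7, 4, 127)  [2]
  a=8..9: none
  a=10: (10, 10, 91)  [1]
  a=11..12: none
  a=13: (13, -10, 70), (13, 10, 70)  [2]
  a=14: (14, -10, 65), (14, 10, 65)  [2]
  a=15: (15, 0, 59)  [1]
  a=16: none
  a=17: (17, -8, 53), (17, 8, 53)  [2]
  a=18..20: none
  a=21: (21, -18, 46), (21, 18, 46)  [2]
  a=22: none
  a=23: (23, -18, 42), (23, 18, 42)  [2]
  a=24..25: none
  a=26: (26, -10, 35), (26, 10, 35)  [2]
  a=27..29: none
  a=30: (30, 30, 37)  [1]
  a=31: (31, -26, 34), (31, 26, 34)  [2]
  a=32..34: none
Total reduced forms: 1 + 1 + 1 + 1 + 1 + 2 + 1 + 2 + 2 + 1 + 2 + 2 + 2 + 2 + 1 + 2 = 24
h = 24

24


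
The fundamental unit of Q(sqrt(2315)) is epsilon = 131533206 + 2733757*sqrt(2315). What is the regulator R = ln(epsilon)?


epsilon = 131533206 + 2733757*sqrt(2315)
= 2.6307e+08
R = ln(2.6307e+08)
= 19.3879

19.3879


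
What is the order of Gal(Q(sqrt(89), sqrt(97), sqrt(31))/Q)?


The 3 square roots of distinct primes are multiplicatively independent over Q,
so [K:Q] = 2^3 and Gal(K/Q) is isomorphic to (Z/2Z)^3.
|Gal| = 2^3 = 8

8


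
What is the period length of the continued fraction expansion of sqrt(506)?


Run the CF algorithm for sqrt(506).
a_0 = floor(sqrt(506)) = 22; set m_0=0, q_0=1.
Recurrence: m' = q*a - m,  q' = (d - m'^2)/q,  a' = floor((a_0 + m')/q').
  step 1: m=22, q=22, a=2
  step 2: m=22, q=1, a=44
a_2 = 2*a_0 = 44, so the period closes here.
sqrt(506) = [22; 2, 44]
Period length = 2

2


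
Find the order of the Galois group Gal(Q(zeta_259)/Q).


|Gal(Q(zeta_259)/Q)| = phi(259)
= 216

216


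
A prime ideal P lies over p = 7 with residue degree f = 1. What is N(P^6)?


N(P^a) = p^(a*f)
= 7^(6*1)
= 7^6
= 117649

117649


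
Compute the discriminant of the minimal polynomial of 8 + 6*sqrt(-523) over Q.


The element 8 + 6*sqrt(-523) has minimal polynomial:
x^2 - 16*x + 18892
Discriminant = (-16)^2 - 4*(18892)
= 256 - 75568
= -75312

-75312


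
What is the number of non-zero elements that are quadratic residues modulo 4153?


For prime p, the number of non-zero quadratic residues is (p-1)/2.
= (4153-1)/2
= 2076

2076


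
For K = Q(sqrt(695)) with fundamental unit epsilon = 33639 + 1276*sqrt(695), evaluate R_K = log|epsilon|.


epsilon = 33639 + 1276*sqrt(695)
= 67278.0000
R = ln(67278.0000)
= 11.1166

11.1166


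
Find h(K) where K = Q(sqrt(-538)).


K = Q(sqrt(-538)). d mod 4 = 2, so D = disc(K) = 4d = -2152
h(K) equals the number of primitive reduced positive-definite forms (a, b, c) = a*x^2 + b*x*y + c*y^2 with b^2 - 4ac = D,
where reduced means |b| <= a <= c, with b >= 0 whenever |b| = a or a = c, and primitive means gcd(a, b, c) = 1.
Reduced forces 3a^2 <= |D| = 2152, so 1 <= a <= 26; b must have the parity of D, and c = (b^2 - D)/(4a) must be an integer >= a.
Enumerate a = 1..26, b in [-a, a]:
  a=1: (1, 0, 538)  [1]
  a=2: (2, 0, 269)  [1]
  a=3..6: none
  a=7: (7, -2, 77), (7, 2, 77)  [2]
  a=8..10: none
  a=11: (11, -2, 49), (11, 2, 49)  [2]
  a=12..13: none
  a=14: (14, -12, 41), (14, 12, 41)  [2]
  a=15..21: none
  a=22: (22, -20, 29), (22, 20, 29)  [2]
  a=23..26: none
Total reduced forms: 1 + 1 + 2 + 2 + 2 + 2 = 10
h = 10

10


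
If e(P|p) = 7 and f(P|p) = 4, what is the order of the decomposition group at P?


|D_P| = e * f
= 7 * 4
= 28

28


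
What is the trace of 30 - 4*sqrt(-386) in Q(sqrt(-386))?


Tr(a + b*sqrt(d)) = (a + b*sqrt(d)) + (a - b*sqrt(d)) = 2a
= 2 * (30)
= 60

60


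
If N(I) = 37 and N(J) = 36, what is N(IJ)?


N(IJ) = N(I) * N(J)
= 37 * 36
= 1332

1332


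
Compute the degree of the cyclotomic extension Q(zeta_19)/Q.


The degree equals Euler's totient phi(19).
19 = 19
phi(19) = 18

18


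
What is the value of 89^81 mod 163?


p = 163 is prime and the exponent is (p-1)/2 = 81, so by Euler's criterion 89^81 = (89/163) = +1 or -1 mod 163.
Compute by square-and-multiply:
  81 = 64 + 16 + 1 (binary 1010001)
  Repeated squaring mod 163: 89^1 = 89, 89^2 = 97, 89^4 = 118, 89^8 = 69, 89^16 = 34, 89^32 = 15, 89^64 = 62
  89^81 = 89^64 * 89^16 * 89^1 = 62 * 34 * 89 mod 163
    62 * 34 = 2108 = 152 mod 163
    152 * 89 = 13528 = 162 mod 163
  89^81 = 162 mod 163
Result 162 = p - 1 = -1 mod 163: 89 is a quadratic non-residue mod 163. As a residue in [0, p-1] the value is 162.
89^81 mod 163 = 162

162


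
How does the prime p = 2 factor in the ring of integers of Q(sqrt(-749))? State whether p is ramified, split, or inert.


K = Q(sqrt(-749)). Since d mod 4 = 3, disc(K) = -2996.
Check p | disc: -2996 mod 2 = 0.
p divides disc, so p ramifies: (p) = P^2 with e=2, f=1, g=1.
Therefore p is ramified.

ramified


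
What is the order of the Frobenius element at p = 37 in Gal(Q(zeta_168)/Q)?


The Frobenius at p in Gal(Q(zeta_n)/Q) = (Z/nZ)* is the class of p, so its order is ord_168(37), the smallest k >= 1 with 37^k = 1 mod 168.
n = 168 = 2^3 * 3 * 7, phi(168) = 48; the order divides phi(n).
Divisors of 48: 1, 2, 3, 4, 6, 8, 12, 16, 24, 48
Repeated squaring mod 168: 37^1 = 37, 37^2 = 25, 37^4 = 121, 37^8 = 25, 37^16 = 121, 37^32 = 25
Test divisors in increasing order:
  k=1: 37^1 = 37 mod 168
  k=2: 37^2 = 25 mod 168
  k=3: 37^3 = 25 * 37 = 85 mod 168
  k=4: 37^4 = 121 mod 168
  k=6: 37^6 = 121 * 25 = 1 mod 168  <- first divisor giving 1
Order = 6

6


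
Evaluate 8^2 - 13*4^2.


x^2 - d*y^2
= 8^2 - 13*4^2
= 64 - 208
= -144

-144


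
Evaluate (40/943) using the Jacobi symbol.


Compute (40/943) via quadratic reciprocity:
  pull out 2: (2/943) = +1  (since 943 mod 8 = 7)
  pull out 2: (2/943) = +1  (since 943 mod 8 = 7)
  pull out 2: (2/943) = +1  (since 943 mod 8 = 7)
  reciprocity: (5/943) -> +(943/5)
  reduce: (3/5)
  reciprocity: (3/5) -> +(5/3)
  reduce: (2/3)
  pull out 2: (2/3) = -1  (since 3 mod 8 = 3)
  (1/3) = 1
Product of signs = -1

-1


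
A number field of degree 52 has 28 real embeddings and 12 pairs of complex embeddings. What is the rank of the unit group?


By Dirichlet's unit theorem:
rank = r1 + r2 - 1
= 28 + 12 - 1
= 39

39


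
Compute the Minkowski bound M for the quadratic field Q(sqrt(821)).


d = 821, d mod 4 = 1, so disc(K) = d = 821; |disc(K)| = 821
Real quadratic field, so n = 2, s = r2 = 0, r1 = 2
M = (n!/n^n) * (4/pi)^s * sqrt(|disc(K)|) = (2!/2^2) * (4/pi)^0 * sqrt(821)
= 0.5 * 1.000000 * 28.653098
= 14.3265

14.3265


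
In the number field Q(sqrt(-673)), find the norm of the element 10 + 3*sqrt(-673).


N(a + b*sqrt(d)) = a^2 - d*b^2
= (10)^2 - (-673)*(3)^2
= 100 + 6057
= 6157

6157


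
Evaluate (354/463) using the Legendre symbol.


p = 463 is prime, so compute (354/463) with the reciprocity algorithm (Jacobi-symbol steps: pull out 2s via (2/n), flip via reciprocity, reduce):
  pull out 2: (2/463) = +1  (since 463 mod 8 = 7)
  reciprocity: (177/463) -> +(463/177)
  reduce: (109/177)
  reciprocity: (109/177) -> +(177/109)
  reduce: (68/109)
  pull out 2: (2/109) = -1  (since 109 mod 8 = 5)
  pull out 2: (2/109) = -1  (since 109 mod 8 = 5)
  reciprocity: (17/109) -> +(109/17)
  reduce: (7/17)
  reciprocity: (7/17) -> +(17/7)
  reduce: (3/7)
  reciprocity: (3/7) -> -(7/3)
  reduce: (1/3)
  (1/3) = 1
Product of signs = -1
(354/463) = -1

-1


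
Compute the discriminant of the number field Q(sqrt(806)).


For K = Q(sqrt(d)) with d squarefree: disc(K) = d if d = 1 mod 4, and disc(K) = 4d if d = 2 or 3 mod 4.
Here d = 806, and d mod 4 = 2.
d = 2 mod 4, not 1 (O_K = Z[sqrt(d)]), so disc(K) = 4d = 4 * (806) = 3224

3224


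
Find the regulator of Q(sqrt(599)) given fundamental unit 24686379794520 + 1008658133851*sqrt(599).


epsilon = 24686379794520 + 1008658133851*sqrt(599)
= 4.9373e+13
R = ln(4.9373e+13)
= 31.5304

31.5304


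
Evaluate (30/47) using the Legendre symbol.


p = 47 is prime, so compute (30/47) with the reciprocity algorithm (Jacobi-symbol steps: pull out 2s via (2/n), flip via reciprocity, reduce):
  pull out 2: (2/47) = +1  (since 47 mod 8 = 7)
  reciprocity: (15/47) -> -(47/15)
  reduce: (2/15)
  pull out 2: (2/15) = +1  (since 15 mod 8 = 7)
  (1/15) = 1
Product of signs = -1
(30/47) = -1

-1


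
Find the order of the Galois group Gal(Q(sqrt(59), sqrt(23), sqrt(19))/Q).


The 3 square roots of distinct primes are multiplicatively independent over Q,
so [K:Q] = 2^3 and Gal(K/Q) is isomorphic to (Z/2Z)^3.
|Gal| = 2^3 = 8

8


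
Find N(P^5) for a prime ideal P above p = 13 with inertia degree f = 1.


N(P^a) = p^(a*f)
= 13^(5*1)
= 13^5
= 371293

371293


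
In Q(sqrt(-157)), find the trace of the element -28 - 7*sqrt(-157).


Tr(a + b*sqrt(d)) = (a + b*sqrt(d)) + (a - b*sqrt(d)) = 2a
= 2 * (-28)
= -56

-56


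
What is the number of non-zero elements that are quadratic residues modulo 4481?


For prime p, the number of non-zero quadratic residues is (p-1)/2.
= (4481-1)/2
= 2240

2240


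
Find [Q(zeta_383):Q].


The degree equals Euler's totient phi(383).
383 = 383
phi(383) = 382

382


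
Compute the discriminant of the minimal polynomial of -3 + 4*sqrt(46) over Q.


The element -3 + 4*sqrt(46) has minimal polynomial:
x^2 + 6*x - 727
Discriminant = (6)^2 - 4*(-727)
= 36 + 2908
= 2944

2944


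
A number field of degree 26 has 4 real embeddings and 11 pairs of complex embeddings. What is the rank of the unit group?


By Dirichlet's unit theorem:
rank = r1 + r2 - 1
= 4 + 11 - 1
= 14

14


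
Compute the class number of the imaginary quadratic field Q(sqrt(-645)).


K = Q(sqrt(-645)). d mod 4 = 3, so D = disc(K) = 4d = -2580
h(K) equals the number of primitive reduced positive-definite forms (a, b, c) = a*x^2 + b*x*y + c*y^2 with b^2 - 4ac = D,
where reduced means |b| <= a <= c, with b >= 0 whenever |b| = a or a = c, and primitive means gcd(a, b, c) = 1.
Reduced forces 3a^2 <= |D| = 2580, so 1 <= a <= 29; b must have the parity of D, and c = (b^2 - D)/(4a) must be an integer >= a.
Enumerate a = 1..29, b in [-a, a]:
  a=1: (1, 0, 645)  [1]
  a=2: (2, 2, 323)  [1]
  a=3: (3, 0, 215)  [1]
  a=4: none
  a=5: (5, 0, 129)  [1]
  a=6: (6, 6, 109)  [1]
  a=7..9: none
  a=10: (10, 10, 67)  [1]
  a=11: (11, -4, 59), (11, 4, 59)  [2]
  a=12..14: none
  a=15: (15, 0, 43)  [1]
  a=16: none
  a=17: (17, -2, 38), (17, 2, 38)  [2]
  a=18: none
  a=19: (19, -2, 34), (19, 2, 34)  [2]
  a=20..21: none
  a=22: (22, -18, 33), (22, 18, 33)  [2]
  a=23..28: none
  a=29: (29, 28, 29)  [1]
Total reduced forms: 1 + 1 + 1 + 1 + 1 + 1 + 2 + 1 + 2 + 2 + 2 + 1 = 16
h = 16

16


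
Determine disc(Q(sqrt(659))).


For K = Q(sqrt(d)) with d squarefree: disc(K) = d if d = 1 mod 4, and disc(K) = 4d if d = 2 or 3 mod 4.
Here d = 659, and d mod 4 = 3.
d = 3 mod 4, not 1 (O_K = Z[sqrt(d)]), so disc(K) = 4d = 4 * (659) = 2636

2636


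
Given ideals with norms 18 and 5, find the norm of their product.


N(IJ) = N(I) * N(J)
= 18 * 5
= 90

90


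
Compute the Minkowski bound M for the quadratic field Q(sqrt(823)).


d = 823, d mod 4 = 3, so disc(K) = 4d = 3292; |disc(K)| = 3292
Real quadratic field, so n = 2, s = r2 = 0, r1 = 2
M = (n!/n^n) * (4/pi)^s * sqrt(|disc(K)|) = (2!/2^2) * (4/pi)^0 * sqrt(3292)
= 0.5 * 1.000000 * 57.375953
= 28.6880

28.6880


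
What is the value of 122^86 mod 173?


p = 173 is prime and the exponent is (p-1)/2 = 86, so by Euler's criterion 122^86 = (122/173) = +1 or -1 mod 173.
Compute by square-and-multiply:
  86 = 64 + 16 + 4 + 2 (binary 1010110)
  Repeated squaring mod 173: 122^1 = 122, 122^2 = 6, 122^4 = 36, 122^8 = 85, 122^16 = 132, 122^32 = 124, 122^64 = 152
  122^86 = 122^64 * 122^16 * 122^4 * 122^2 = 152 * 132 * 36 * 6 mod 173
    152 * 132 = 20064 = 169 mod 173
    169 * 36 = 6084 = 29 mod 173
    29 * 6 = 174 = 1 mod 173
  122^86 = 1 mod 173
Result 1: 122 is a quadratic residue mod 173.
122^86 mod 173 = 1

1


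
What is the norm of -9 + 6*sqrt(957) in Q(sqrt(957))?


N(a + b*sqrt(d)) = a^2 - d*b^2
= (-9)^2 - (957)*(6)^2
= 81 - 34452
= -34371

-34371


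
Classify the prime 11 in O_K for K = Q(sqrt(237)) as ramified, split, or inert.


K = Q(sqrt(237)). Since d mod 4 = 1, disc(K) = 237.
Check p | disc: 237 mod 11 = 6.
p does not divide disc. Compute Legendre symbol (d/p):
6^((11-1)/2) mod 11 = -1
(d/p) = -1, so p is inert: (p) stays prime with e=1, f=2, g=1.
Therefore p is inert.

inert


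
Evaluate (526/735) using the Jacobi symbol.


Compute (526/735) via quadratic reciprocity:
  pull out 2: (2/735) = +1  (since 735 mod 8 = 7)
  reciprocity: (263/735) -> -(735/263)
  reduce: (209/263)
  reciprocity: (209/263) -> +(263/209)
  reduce: (54/209)
  pull out 2: (2/209) = +1  (since 209 mod 8 = 1)
  reciprocity: (27/209) -> +(209/27)
  reduce: (20/27)
  pull out 2: (2/27) = -1  (since 27 mod 8 = 3)
  pull out 2: (2/27) = -1  (since 27 mod 8 = 3)
  reciprocity: (5/27) -> +(27/5)
  reduce: (2/5)
  pull out 2: (2/5) = -1  (since 5 mod 8 = 5)
  (1/5) = 1
Product of signs = 1

1


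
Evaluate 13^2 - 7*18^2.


x^2 - d*y^2
= 13^2 - 7*18^2
= 169 - 2268
= -2099

-2099


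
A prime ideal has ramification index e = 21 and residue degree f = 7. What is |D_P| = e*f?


|D_P| = e * f
= 21 * 7
= 147

147


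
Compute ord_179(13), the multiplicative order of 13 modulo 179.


We want ord_179(13), the smallest k >= 1 with 13^k = 1 mod 179.
n = 179 = 179, phi(179) = 178; the order divides phi(n).
Divisors of 178: 1, 2, 89, 178
Repeated squaring mod 179: 13^1 = 13, 13^2 = 169, 13^4 = 100, 13^8 = 155, 13^16 = 39, 13^32 = 89, 13^64 = 45, 13^128 = 56
Test divisors in increasing order:
  k=1: 13^1 = 13 mod 179
  k=2: 13^2 = 169 mod 179
  k=89: 13^89 = 45 * 39 * 155 * 13 = 1 mod 179  <- first divisor giving 1
Order = 89

89


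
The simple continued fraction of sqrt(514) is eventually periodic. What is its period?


Run the CF algorithm for sqrt(514).
a_0 = floor(sqrt(514)) = 22; set m_0=0, q_0=1.
Recurrence: m' = q*a - m,  q' = (d - m'^2)/q,  a' = floor((a_0 + m')/q').
  step 1: m=22, q=30, a=1
  step 2: m=8, q=15, a=2
  step 3: m=22, q=2, a=22
  step 4: m=22, q=15, a=2
  step 5: m=8, q=30, a=1
  step 6: m=22, q=1, a=44
a_6 = 2*a_0 = 44, so the period closes here.
sqrt(514) = [22; 1, 2, 22, 2, 1, 44]
Period length = 6

6


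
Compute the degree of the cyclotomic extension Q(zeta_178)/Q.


The degree equals Euler's totient phi(178).
178 = 2 * 89
phi(178) = 88

88


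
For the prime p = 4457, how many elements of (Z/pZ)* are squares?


For prime p, the number of non-zero quadratic residues is (p-1)/2.
= (4457-1)/2
= 2228

2228


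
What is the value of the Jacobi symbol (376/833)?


Compute (376/833) via quadratic reciprocity:
  pull out 2: (2/833) = +1  (since 833 mod 8 = 1)
  pull out 2: (2/833) = +1  (since 833 mod 8 = 1)
  pull out 2: (2/833) = +1  (since 833 mod 8 = 1)
  reciprocity: (47/833) -> +(833/47)
  reduce: (34/47)
  pull out 2: (2/47) = +1  (since 47 mod 8 = 7)
  reciprocity: (17/47) -> +(47/17)
  reduce: (13/17)
  reciprocity: (13/17) -> +(17/13)
  reduce: (4/13)
  pull out 2: (2/13) = -1  (since 13 mod 8 = 5)
  pull out 2: (2/13) = -1  (since 13 mod 8 = 5)
  (1/13) = 1
Product of signs = 1

1
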